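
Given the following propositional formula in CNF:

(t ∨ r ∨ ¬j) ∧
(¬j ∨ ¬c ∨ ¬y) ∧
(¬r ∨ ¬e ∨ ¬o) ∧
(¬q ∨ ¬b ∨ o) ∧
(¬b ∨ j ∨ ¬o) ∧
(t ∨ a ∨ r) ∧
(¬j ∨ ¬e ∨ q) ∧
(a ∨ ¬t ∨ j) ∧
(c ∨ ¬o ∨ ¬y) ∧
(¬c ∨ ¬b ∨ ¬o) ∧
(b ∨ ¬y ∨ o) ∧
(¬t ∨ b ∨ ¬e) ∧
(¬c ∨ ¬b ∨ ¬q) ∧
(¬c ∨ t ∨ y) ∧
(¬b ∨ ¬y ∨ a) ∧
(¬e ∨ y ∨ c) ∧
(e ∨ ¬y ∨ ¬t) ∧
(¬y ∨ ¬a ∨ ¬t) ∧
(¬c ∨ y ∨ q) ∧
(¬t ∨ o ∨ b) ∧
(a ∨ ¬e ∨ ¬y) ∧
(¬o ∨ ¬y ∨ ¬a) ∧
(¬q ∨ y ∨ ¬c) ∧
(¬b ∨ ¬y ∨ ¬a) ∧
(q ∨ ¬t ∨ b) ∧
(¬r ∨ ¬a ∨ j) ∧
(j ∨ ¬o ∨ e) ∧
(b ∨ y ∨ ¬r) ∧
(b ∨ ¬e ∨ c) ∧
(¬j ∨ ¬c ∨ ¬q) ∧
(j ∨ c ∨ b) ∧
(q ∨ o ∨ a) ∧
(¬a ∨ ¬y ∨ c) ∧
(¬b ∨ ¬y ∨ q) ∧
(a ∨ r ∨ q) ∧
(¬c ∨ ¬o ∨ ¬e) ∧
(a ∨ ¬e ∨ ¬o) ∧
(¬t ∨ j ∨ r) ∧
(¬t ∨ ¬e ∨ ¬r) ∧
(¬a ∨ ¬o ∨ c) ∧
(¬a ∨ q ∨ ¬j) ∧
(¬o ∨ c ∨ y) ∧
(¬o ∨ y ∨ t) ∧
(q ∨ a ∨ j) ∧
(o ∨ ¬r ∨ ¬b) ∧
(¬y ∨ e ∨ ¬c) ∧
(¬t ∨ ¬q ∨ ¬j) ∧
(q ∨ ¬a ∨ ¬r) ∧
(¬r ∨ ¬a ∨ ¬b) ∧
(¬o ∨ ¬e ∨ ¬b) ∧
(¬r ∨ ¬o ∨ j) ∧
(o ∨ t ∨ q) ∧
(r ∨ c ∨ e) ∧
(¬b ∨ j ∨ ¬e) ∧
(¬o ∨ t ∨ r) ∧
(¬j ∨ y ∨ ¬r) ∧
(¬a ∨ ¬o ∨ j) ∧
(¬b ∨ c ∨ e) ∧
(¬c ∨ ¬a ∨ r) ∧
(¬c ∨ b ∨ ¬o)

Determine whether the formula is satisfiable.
No

No, the formula is not satisfiable.

No assignment of truth values to the variables can make all 60 clauses true simultaneously.

The formula is UNSAT (unsatisfiable).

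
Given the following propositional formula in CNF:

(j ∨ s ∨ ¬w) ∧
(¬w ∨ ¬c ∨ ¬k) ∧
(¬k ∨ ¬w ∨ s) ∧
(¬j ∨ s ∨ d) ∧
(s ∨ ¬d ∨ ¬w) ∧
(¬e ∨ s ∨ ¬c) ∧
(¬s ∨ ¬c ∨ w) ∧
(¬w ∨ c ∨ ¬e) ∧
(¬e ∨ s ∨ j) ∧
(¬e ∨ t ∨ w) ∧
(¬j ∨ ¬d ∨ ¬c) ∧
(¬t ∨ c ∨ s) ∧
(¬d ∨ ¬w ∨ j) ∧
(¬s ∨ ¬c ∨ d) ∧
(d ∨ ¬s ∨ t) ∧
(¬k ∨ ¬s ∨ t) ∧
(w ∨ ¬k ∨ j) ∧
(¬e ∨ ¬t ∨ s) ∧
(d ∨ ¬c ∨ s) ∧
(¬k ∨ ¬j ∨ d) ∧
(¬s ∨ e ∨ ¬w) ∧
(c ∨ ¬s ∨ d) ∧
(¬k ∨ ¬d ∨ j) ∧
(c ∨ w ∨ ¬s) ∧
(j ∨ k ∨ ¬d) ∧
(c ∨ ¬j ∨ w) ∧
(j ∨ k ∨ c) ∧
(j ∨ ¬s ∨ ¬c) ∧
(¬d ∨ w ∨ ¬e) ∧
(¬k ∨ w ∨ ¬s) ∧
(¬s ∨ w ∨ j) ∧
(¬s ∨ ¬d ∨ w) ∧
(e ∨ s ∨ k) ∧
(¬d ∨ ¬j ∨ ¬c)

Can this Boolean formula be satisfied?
No

No, the formula is not satisfiable.

No assignment of truth values to the variables can make all 34 clauses true simultaneously.

The formula is UNSAT (unsatisfiable).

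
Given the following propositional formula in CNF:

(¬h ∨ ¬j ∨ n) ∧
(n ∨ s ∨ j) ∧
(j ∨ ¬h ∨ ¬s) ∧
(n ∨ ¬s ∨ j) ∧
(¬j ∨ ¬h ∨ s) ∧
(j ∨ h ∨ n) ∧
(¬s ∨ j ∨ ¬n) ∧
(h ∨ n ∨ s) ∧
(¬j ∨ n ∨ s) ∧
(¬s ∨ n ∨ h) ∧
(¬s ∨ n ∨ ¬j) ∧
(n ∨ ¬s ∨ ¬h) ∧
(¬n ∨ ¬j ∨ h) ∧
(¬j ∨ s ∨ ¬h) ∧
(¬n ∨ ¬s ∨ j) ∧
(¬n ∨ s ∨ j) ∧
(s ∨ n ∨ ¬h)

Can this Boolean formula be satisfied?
Yes

Yes, the formula is satisfiable.

One satisfying assignment is: s=True, n=True, j=True, h=True

Verification: With this assignment, all 17 clauses evaluate to true.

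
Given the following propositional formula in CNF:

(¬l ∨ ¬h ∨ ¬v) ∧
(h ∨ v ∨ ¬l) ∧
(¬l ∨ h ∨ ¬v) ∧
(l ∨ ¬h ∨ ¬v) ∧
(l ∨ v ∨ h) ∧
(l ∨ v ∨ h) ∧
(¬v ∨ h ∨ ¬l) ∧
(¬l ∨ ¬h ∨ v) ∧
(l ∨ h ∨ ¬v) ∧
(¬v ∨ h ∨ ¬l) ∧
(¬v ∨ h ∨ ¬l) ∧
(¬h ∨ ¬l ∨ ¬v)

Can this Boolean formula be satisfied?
Yes

Yes, the formula is satisfiable.

One satisfying assignment is: h=True, v=False, l=False

Verification: With this assignment, all 12 clauses evaluate to true.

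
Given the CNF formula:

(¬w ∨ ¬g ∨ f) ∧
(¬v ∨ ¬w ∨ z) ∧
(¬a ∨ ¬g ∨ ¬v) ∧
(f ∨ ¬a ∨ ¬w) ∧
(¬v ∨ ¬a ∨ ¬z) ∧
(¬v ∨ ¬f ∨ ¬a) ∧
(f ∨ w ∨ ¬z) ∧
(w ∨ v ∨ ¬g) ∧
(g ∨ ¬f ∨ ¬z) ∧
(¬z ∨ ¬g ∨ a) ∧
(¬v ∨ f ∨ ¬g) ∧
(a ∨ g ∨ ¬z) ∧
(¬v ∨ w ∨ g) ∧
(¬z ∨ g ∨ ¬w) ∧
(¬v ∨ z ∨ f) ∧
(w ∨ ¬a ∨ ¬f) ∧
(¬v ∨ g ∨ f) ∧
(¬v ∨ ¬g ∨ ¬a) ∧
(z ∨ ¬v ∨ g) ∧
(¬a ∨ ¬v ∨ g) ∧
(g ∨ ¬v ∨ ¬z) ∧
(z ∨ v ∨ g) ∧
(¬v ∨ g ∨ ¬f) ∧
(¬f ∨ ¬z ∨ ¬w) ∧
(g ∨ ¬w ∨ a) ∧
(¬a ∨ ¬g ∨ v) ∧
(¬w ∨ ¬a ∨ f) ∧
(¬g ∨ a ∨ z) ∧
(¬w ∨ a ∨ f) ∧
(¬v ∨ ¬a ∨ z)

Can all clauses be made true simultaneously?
No

No, the formula is not satisfiable.

No assignment of truth values to the variables can make all 30 clauses true simultaneously.

The formula is UNSAT (unsatisfiable).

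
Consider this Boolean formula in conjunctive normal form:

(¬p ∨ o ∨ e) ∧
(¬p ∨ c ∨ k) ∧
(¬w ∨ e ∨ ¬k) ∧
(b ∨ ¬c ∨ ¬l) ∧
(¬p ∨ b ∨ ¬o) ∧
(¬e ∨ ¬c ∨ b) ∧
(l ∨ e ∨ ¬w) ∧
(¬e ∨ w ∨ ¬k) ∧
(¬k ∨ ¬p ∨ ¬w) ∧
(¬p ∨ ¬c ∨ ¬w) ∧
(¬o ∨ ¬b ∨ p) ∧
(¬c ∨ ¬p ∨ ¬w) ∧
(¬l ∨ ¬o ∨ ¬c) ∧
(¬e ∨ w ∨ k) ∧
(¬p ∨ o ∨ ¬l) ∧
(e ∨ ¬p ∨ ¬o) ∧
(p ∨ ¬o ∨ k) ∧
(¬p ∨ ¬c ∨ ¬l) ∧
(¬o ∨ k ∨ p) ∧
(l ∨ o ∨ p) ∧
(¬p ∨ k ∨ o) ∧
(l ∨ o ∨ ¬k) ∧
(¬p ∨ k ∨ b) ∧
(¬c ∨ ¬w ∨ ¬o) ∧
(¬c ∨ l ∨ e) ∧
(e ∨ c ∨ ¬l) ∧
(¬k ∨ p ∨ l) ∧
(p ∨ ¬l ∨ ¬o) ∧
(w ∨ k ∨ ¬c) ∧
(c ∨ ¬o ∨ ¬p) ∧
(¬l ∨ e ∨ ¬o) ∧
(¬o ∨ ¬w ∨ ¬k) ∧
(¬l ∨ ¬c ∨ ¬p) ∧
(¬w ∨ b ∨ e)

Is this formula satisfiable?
Yes

Yes, the formula is satisfiable.

One satisfying assignment is: p=False, e=False, c=True, o=False, w=False, l=True, k=True, b=True

Verification: With this assignment, all 34 clauses evaluate to true.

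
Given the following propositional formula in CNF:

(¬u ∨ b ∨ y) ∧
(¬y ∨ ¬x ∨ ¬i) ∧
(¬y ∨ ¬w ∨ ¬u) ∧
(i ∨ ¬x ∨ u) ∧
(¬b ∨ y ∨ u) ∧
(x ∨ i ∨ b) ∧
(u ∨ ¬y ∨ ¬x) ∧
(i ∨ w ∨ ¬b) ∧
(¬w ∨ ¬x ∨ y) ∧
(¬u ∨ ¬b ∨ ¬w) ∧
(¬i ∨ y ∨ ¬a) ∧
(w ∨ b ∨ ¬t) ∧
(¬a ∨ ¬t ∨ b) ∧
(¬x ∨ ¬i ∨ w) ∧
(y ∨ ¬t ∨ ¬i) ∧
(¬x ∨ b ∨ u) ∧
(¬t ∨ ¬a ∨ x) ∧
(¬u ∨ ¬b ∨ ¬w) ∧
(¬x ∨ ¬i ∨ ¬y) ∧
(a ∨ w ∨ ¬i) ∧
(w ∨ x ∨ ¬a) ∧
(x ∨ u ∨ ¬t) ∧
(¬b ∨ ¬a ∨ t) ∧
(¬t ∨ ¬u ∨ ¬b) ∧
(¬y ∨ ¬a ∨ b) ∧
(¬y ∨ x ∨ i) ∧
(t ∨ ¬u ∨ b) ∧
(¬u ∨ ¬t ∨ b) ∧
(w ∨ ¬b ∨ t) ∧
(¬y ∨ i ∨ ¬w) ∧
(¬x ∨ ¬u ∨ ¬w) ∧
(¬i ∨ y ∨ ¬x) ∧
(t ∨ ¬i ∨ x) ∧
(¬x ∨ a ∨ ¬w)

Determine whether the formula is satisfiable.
No

No, the formula is not satisfiable.

No assignment of truth values to the variables can make all 34 clauses true simultaneously.

The formula is UNSAT (unsatisfiable).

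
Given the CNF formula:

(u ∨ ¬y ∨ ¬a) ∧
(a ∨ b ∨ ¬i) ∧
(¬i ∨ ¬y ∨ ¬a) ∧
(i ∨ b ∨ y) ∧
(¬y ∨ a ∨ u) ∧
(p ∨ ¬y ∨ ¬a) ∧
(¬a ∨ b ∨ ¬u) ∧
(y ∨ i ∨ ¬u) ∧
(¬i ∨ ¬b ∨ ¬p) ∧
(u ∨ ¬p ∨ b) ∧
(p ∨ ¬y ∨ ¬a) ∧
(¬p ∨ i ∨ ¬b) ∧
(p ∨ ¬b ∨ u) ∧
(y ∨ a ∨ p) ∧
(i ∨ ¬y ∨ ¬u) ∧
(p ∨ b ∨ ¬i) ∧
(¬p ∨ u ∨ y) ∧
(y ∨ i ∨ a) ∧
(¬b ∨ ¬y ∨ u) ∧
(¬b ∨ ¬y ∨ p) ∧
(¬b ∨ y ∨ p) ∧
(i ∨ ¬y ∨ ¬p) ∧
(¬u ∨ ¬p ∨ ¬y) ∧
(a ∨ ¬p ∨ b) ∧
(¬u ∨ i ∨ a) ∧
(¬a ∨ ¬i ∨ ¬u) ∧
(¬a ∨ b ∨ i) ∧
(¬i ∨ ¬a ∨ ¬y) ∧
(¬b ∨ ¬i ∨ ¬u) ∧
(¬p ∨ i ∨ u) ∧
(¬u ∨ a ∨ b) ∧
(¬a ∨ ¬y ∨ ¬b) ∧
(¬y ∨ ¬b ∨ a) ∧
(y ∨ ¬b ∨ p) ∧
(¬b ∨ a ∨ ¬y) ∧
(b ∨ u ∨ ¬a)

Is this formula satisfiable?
No

No, the formula is not satisfiable.

No assignment of truth values to the variables can make all 36 clauses true simultaneously.

The formula is UNSAT (unsatisfiable).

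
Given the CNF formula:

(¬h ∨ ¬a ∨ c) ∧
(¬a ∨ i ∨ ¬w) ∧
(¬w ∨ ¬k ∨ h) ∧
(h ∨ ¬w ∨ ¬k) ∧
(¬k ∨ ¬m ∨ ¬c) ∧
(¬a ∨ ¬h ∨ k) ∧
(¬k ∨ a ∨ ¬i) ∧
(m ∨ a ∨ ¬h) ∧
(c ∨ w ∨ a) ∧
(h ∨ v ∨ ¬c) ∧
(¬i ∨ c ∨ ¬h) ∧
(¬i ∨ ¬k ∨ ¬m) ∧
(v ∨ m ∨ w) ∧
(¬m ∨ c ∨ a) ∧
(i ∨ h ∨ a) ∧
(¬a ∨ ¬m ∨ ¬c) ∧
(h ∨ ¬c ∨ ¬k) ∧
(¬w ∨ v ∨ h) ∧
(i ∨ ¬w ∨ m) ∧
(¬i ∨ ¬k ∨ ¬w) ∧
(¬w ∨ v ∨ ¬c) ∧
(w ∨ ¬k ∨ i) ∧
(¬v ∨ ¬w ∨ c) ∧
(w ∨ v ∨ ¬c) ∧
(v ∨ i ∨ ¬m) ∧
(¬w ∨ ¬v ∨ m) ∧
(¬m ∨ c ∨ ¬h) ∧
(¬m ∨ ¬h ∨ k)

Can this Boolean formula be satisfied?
Yes

Yes, the formula is satisfiable.

One satisfying assignment is: a=True, v=False, m=True, w=False, i=True, h=False, c=False, k=False

Verification: With this assignment, all 28 clauses evaluate to true.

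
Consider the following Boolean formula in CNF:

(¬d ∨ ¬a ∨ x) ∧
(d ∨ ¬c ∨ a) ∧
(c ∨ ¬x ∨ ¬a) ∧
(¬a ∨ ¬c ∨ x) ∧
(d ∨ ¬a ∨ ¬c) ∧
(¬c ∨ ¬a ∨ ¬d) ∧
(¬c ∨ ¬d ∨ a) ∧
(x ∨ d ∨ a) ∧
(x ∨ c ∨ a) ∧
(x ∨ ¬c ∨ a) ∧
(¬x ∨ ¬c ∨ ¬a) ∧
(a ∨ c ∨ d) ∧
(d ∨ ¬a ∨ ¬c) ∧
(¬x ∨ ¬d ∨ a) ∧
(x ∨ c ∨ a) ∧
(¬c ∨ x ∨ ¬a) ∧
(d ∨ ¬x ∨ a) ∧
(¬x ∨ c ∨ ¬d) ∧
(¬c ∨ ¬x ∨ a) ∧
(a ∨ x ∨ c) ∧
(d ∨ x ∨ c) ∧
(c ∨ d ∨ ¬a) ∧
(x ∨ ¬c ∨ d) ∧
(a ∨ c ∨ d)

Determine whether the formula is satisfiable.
No

No, the formula is not satisfiable.

No assignment of truth values to the variables can make all 24 clauses true simultaneously.

The formula is UNSAT (unsatisfiable).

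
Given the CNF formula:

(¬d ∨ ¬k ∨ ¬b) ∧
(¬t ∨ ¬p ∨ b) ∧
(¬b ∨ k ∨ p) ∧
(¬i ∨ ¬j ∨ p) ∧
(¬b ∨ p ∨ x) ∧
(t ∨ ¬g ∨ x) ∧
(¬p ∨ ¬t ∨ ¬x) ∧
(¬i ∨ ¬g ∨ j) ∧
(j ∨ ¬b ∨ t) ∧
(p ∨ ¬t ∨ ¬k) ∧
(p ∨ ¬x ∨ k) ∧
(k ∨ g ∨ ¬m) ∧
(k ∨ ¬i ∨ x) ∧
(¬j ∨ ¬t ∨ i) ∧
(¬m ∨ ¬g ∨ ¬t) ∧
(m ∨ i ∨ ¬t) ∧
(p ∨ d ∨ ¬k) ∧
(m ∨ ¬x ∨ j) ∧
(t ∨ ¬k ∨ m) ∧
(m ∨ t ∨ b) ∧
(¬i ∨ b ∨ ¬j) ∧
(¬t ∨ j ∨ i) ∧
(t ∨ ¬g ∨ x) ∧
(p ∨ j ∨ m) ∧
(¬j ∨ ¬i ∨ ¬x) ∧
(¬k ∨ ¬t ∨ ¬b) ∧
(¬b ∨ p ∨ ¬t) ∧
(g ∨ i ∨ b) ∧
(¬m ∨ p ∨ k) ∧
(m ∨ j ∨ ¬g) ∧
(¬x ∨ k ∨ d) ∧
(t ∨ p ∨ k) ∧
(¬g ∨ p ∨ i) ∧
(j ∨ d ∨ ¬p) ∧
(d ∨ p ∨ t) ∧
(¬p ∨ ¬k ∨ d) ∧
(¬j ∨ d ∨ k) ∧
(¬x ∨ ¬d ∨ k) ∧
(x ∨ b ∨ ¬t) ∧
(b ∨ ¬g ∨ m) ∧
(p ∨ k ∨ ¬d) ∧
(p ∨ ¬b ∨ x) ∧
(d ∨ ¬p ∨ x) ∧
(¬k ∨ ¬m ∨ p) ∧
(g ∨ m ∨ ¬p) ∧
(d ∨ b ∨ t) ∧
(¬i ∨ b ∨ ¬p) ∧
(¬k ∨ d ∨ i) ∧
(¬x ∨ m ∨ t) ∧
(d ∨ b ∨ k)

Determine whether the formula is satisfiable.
Yes

Yes, the formula is satisfiable.

One satisfying assignment is: i=False, x=True, m=True, j=True, p=True, k=True, b=False, d=True, t=False, g=True

Verification: With this assignment, all 50 clauses evaluate to true.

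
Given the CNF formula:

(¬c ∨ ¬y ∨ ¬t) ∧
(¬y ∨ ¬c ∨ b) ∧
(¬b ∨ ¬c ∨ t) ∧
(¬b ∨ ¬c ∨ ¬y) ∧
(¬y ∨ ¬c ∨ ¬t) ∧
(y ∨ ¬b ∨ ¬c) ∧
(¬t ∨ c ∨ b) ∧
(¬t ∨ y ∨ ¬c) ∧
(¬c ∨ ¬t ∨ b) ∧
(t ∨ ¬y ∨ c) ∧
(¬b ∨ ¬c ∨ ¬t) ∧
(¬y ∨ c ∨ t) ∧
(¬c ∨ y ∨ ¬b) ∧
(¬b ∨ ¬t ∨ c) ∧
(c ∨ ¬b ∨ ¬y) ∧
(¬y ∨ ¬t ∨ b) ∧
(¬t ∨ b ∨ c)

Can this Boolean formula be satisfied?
Yes

Yes, the formula is satisfiable.

One satisfying assignment is: c=False, t=False, y=False, b=False

Verification: With this assignment, all 17 clauses evaluate to true.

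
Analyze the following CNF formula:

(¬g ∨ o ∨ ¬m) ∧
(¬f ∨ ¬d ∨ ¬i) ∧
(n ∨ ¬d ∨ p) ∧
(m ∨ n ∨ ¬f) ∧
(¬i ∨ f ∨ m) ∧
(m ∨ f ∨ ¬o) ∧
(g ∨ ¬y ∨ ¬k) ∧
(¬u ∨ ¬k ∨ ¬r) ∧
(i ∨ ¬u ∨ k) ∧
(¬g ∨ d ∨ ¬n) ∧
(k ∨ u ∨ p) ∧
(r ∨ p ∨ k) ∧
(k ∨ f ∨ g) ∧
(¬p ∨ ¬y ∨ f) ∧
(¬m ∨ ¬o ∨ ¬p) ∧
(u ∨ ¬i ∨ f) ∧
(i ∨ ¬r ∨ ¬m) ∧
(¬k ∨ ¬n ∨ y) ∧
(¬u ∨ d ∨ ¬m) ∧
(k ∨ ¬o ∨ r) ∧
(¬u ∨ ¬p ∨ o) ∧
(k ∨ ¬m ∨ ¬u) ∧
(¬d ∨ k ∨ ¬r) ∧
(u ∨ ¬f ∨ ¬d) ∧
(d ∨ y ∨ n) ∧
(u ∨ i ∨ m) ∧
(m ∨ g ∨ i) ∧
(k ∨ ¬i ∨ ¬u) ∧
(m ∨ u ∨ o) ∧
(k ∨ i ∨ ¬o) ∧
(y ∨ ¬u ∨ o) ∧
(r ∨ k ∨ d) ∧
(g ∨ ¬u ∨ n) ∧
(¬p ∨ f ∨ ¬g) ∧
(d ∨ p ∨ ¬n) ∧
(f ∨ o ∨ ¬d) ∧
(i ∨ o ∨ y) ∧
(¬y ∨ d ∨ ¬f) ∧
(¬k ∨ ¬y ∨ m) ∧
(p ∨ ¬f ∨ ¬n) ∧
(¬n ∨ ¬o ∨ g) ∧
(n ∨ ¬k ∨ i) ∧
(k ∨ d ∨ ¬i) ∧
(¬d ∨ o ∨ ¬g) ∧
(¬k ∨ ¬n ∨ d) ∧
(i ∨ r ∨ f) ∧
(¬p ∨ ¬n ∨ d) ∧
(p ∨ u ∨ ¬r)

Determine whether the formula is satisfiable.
Yes

Yes, the formula is satisfiable.

One satisfying assignment is: k=True, r=False, g=True, i=True, n=True, o=True, u=True, p=False, d=True, y=True, f=False, m=True

Verification: With this assignment, all 48 clauses evaluate to true.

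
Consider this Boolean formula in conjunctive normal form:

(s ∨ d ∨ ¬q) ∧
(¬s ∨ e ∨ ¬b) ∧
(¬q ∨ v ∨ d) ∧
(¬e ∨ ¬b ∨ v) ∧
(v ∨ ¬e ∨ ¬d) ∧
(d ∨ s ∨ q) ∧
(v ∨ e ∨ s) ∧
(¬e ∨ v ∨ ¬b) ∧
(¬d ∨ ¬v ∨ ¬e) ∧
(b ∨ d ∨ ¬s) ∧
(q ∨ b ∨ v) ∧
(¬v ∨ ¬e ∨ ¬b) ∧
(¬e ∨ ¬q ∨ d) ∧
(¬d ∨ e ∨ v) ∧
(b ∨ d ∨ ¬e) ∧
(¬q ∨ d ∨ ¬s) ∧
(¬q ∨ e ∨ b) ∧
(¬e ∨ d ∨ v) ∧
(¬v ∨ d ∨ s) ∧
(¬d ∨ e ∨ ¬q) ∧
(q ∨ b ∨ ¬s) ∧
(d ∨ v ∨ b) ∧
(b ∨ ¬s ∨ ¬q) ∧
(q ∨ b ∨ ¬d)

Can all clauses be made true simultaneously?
Yes

Yes, the formula is satisfiable.

One satisfying assignment is: d=True, q=False, e=False, v=True, b=True, s=False

Verification: With this assignment, all 24 clauses evaluate to true.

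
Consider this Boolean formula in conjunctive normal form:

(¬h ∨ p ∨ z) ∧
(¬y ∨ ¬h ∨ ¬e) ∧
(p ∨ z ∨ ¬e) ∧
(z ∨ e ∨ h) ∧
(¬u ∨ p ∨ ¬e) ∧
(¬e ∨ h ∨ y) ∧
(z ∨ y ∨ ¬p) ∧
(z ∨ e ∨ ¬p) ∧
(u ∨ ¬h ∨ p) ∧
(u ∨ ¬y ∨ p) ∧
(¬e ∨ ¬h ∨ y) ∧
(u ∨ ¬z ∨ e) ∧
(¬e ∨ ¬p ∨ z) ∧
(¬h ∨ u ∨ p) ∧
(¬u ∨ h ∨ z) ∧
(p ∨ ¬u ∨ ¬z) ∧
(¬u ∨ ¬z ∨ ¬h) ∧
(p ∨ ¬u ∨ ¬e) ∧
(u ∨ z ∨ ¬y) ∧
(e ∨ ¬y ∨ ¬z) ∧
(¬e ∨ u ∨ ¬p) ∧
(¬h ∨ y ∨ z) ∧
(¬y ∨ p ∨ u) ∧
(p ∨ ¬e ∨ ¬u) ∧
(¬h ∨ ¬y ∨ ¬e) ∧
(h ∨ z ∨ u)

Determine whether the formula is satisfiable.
Yes

Yes, the formula is satisfiable.

One satisfying assignment is: u=True, h=False, y=False, z=True, p=True, e=False

Verification: With this assignment, all 26 clauses evaluate to true.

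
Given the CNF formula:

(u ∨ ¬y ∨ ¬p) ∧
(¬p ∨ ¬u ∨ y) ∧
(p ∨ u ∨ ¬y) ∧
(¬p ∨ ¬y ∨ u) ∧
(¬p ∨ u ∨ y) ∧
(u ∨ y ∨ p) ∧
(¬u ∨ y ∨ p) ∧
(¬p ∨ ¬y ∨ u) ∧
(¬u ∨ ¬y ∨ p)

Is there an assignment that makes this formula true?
Yes

Yes, the formula is satisfiable.

One satisfying assignment is: u=True, p=True, y=True

Verification: With this assignment, all 9 clauses evaluate to true.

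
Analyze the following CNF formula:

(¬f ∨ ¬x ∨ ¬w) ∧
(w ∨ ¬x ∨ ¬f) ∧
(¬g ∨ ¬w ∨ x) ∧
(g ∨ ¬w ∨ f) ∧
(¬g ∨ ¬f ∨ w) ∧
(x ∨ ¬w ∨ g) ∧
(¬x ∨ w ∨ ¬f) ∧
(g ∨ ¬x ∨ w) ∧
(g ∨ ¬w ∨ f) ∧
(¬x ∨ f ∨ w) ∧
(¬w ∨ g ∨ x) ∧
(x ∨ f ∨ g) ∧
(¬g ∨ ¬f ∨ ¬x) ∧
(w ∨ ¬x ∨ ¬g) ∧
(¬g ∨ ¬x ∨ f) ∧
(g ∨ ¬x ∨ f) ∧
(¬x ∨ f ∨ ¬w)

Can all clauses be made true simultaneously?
Yes

Yes, the formula is satisfiable.

One satisfying assignment is: g=False, w=False, x=False, f=True

Verification: With this assignment, all 17 clauses evaluate to true.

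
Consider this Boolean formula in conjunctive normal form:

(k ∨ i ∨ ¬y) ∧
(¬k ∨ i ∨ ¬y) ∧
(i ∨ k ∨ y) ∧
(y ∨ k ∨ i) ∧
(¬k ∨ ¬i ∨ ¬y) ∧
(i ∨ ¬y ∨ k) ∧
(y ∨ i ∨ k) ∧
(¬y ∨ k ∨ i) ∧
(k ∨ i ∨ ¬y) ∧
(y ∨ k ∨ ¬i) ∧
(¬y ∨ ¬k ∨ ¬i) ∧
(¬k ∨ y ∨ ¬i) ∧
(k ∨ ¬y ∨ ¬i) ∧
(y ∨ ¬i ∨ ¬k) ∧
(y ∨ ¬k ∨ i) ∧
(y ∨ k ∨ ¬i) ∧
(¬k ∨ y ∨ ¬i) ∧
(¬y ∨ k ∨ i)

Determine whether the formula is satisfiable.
No

No, the formula is not satisfiable.

No assignment of truth values to the variables can make all 18 clauses true simultaneously.

The formula is UNSAT (unsatisfiable).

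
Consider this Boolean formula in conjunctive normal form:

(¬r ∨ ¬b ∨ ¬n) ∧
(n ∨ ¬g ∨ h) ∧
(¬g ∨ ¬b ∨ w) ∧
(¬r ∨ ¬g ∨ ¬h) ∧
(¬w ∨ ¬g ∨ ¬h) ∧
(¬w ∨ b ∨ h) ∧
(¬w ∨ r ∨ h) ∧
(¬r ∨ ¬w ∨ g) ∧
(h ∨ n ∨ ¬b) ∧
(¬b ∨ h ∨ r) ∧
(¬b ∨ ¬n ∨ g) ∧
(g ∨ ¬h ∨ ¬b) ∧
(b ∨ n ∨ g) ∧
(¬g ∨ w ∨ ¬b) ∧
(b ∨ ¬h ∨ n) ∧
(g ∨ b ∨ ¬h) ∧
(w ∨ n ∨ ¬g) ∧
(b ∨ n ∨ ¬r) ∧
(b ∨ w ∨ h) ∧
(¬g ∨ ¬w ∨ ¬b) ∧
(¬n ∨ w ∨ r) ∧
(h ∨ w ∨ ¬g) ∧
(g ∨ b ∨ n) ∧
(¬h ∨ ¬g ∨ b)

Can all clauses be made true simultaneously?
No

No, the formula is not satisfiable.

No assignment of truth values to the variables can make all 24 clauses true simultaneously.

The formula is UNSAT (unsatisfiable).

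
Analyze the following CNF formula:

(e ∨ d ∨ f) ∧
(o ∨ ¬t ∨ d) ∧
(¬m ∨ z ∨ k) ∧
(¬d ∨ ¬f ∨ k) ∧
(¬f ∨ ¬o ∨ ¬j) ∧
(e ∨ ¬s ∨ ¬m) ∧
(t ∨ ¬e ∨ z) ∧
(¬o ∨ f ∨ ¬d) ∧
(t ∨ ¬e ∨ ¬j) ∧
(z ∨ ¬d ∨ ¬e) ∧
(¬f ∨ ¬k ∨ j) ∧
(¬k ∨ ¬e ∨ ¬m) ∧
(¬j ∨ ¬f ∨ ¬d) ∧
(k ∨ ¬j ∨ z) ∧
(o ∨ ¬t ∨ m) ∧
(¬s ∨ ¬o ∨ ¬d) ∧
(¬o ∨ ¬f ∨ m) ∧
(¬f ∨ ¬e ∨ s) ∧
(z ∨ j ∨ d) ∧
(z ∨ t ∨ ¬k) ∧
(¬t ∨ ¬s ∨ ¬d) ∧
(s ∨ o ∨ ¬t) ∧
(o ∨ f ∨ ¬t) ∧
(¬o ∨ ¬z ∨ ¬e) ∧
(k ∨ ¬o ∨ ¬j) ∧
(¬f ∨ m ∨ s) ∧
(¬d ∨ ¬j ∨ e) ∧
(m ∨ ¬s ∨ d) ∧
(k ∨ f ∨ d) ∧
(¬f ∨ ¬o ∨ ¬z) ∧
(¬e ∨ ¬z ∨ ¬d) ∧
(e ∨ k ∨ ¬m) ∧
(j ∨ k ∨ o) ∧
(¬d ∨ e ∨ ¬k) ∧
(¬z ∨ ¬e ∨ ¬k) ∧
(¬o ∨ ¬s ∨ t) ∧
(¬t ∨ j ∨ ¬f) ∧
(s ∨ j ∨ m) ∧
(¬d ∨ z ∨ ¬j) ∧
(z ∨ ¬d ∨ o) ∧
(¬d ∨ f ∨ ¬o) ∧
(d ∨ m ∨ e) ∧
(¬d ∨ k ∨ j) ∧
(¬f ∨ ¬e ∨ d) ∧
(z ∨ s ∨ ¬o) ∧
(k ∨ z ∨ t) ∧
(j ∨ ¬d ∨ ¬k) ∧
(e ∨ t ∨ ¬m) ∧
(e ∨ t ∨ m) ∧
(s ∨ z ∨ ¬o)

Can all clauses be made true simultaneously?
No

No, the formula is not satisfiable.

No assignment of truth values to the variables can make all 50 clauses true simultaneously.

The formula is UNSAT (unsatisfiable).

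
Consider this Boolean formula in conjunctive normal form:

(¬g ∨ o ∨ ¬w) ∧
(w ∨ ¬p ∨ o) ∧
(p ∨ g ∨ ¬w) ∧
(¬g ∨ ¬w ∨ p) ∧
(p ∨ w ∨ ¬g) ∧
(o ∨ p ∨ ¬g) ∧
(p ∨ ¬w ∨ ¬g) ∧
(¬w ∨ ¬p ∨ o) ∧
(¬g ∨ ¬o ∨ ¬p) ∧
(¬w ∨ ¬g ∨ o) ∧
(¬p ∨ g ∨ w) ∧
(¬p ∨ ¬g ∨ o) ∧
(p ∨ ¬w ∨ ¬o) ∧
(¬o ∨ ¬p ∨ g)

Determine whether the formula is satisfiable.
Yes

Yes, the formula is satisfiable.

One satisfying assignment is: g=False, o=False, p=False, w=False

Verification: With this assignment, all 14 clauses evaluate to true.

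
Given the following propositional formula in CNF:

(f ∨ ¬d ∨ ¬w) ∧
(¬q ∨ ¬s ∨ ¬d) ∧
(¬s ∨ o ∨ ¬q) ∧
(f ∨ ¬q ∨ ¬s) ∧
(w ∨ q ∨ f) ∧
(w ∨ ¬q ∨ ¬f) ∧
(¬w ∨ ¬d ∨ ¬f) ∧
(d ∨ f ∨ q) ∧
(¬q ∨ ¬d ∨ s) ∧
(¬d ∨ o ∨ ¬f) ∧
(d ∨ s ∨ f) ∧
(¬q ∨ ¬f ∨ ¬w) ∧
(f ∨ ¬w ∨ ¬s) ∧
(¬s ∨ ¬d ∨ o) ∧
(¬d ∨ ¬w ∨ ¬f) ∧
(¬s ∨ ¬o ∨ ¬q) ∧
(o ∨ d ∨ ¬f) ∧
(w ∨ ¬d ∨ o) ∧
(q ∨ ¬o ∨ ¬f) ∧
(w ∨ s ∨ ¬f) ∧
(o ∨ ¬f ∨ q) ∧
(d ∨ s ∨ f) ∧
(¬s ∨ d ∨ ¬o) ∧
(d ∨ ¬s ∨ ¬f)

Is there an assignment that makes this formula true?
No

No, the formula is not satisfiable.

No assignment of truth values to the variables can make all 24 clauses true simultaneously.

The formula is UNSAT (unsatisfiable).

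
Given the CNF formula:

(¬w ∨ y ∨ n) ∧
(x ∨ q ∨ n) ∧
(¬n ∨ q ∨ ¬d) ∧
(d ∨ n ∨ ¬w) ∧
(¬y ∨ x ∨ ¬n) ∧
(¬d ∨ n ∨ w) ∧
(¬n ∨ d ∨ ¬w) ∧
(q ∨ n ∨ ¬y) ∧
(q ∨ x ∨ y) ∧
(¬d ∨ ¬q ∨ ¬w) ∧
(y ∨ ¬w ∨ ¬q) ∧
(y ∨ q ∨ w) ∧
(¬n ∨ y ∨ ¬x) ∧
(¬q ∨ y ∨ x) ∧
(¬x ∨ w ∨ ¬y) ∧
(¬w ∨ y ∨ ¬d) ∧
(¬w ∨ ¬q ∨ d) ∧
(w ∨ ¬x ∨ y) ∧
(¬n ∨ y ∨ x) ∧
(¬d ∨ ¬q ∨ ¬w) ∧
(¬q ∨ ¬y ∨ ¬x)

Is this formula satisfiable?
Yes

Yes, the formula is satisfiable.

One satisfying assignment is: n=False, x=False, d=False, q=True, y=True, w=False

Verification: With this assignment, all 21 clauses evaluate to true.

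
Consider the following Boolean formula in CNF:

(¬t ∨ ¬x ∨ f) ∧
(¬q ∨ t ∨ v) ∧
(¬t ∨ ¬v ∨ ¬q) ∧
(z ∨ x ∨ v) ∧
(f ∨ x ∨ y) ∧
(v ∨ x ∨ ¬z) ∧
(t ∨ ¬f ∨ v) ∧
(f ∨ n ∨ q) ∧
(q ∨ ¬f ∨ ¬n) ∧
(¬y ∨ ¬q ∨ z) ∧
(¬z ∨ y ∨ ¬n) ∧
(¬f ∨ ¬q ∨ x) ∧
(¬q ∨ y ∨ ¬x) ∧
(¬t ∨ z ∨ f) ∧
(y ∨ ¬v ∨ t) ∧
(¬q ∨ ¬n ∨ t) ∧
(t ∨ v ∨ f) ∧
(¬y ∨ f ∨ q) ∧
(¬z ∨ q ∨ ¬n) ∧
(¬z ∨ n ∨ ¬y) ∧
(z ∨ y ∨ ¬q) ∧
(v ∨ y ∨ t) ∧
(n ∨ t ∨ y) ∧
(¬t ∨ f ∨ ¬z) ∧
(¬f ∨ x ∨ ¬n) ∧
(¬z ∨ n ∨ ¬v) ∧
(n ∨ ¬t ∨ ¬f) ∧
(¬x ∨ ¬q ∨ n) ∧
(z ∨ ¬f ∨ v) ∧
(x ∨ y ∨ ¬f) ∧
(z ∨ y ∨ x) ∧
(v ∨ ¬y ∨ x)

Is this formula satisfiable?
Yes

Yes, the formula is satisfiable.

One satisfying assignment is: v=True, f=True, t=False, z=False, n=False, y=True, x=True, q=False

Verification: With this assignment, all 32 clauses evaluate to true.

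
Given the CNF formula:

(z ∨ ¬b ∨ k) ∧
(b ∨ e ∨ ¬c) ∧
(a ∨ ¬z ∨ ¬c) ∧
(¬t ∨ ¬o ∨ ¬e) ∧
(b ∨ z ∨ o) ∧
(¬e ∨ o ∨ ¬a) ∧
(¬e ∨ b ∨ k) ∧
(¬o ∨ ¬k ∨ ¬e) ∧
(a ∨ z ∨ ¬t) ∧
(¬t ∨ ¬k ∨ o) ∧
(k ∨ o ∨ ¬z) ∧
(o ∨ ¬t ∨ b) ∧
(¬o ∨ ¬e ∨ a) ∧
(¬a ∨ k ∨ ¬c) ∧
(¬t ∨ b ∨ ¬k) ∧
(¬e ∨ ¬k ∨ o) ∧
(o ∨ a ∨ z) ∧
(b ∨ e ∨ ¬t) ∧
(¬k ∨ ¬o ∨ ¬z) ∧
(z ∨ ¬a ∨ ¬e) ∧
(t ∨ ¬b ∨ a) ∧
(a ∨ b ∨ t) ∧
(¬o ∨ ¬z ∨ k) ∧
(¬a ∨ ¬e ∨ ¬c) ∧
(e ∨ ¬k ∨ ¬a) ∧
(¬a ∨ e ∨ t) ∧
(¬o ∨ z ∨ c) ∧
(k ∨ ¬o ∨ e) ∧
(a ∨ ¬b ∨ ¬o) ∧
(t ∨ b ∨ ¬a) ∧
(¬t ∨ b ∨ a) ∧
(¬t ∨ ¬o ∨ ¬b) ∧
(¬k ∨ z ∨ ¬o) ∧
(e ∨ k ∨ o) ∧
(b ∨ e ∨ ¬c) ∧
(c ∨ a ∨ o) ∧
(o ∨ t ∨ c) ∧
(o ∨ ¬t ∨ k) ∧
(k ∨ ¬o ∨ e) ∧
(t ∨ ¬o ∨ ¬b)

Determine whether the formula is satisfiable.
No

No, the formula is not satisfiable.

No assignment of truth values to the variables can make all 40 clauses true simultaneously.

The formula is UNSAT (unsatisfiable).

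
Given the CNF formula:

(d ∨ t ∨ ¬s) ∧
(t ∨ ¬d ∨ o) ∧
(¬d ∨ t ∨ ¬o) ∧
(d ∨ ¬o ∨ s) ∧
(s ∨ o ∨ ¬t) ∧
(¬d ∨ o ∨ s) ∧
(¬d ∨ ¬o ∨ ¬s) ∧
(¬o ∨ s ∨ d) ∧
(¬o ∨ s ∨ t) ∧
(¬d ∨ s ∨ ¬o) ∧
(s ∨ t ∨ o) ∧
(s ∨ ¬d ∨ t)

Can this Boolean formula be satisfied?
Yes

Yes, the formula is satisfiable.

One satisfying assignment is: o=False, s=True, t=True, d=True

Verification: With this assignment, all 12 clauses evaluate to true.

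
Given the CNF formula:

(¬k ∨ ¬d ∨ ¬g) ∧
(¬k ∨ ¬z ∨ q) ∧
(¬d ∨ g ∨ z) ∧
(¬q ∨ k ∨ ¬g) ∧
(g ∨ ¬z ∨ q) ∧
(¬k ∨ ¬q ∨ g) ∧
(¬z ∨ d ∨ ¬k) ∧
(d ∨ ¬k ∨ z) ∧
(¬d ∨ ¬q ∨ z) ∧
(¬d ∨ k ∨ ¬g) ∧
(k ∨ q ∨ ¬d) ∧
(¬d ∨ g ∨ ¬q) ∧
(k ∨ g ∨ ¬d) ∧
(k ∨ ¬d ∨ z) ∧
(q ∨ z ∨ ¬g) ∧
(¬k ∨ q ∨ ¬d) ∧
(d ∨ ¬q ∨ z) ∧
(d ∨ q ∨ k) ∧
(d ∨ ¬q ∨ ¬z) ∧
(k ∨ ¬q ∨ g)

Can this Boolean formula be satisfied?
No

No, the formula is not satisfiable.

No assignment of truth values to the variables can make all 20 clauses true simultaneously.

The formula is UNSAT (unsatisfiable).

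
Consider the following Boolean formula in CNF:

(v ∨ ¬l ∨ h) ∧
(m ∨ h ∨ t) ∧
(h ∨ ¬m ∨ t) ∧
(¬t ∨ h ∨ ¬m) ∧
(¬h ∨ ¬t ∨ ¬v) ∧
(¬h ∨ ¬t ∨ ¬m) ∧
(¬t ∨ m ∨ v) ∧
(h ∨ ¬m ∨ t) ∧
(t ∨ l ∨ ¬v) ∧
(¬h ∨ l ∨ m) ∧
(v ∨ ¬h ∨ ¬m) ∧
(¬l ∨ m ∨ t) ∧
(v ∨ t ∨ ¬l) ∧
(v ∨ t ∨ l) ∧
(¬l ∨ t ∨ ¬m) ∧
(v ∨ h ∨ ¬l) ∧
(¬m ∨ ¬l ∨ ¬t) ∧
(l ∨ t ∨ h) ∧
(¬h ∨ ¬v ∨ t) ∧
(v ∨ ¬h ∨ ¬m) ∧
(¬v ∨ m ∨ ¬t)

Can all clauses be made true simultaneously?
No

No, the formula is not satisfiable.

No assignment of truth values to the variables can make all 21 clauses true simultaneously.

The formula is UNSAT (unsatisfiable).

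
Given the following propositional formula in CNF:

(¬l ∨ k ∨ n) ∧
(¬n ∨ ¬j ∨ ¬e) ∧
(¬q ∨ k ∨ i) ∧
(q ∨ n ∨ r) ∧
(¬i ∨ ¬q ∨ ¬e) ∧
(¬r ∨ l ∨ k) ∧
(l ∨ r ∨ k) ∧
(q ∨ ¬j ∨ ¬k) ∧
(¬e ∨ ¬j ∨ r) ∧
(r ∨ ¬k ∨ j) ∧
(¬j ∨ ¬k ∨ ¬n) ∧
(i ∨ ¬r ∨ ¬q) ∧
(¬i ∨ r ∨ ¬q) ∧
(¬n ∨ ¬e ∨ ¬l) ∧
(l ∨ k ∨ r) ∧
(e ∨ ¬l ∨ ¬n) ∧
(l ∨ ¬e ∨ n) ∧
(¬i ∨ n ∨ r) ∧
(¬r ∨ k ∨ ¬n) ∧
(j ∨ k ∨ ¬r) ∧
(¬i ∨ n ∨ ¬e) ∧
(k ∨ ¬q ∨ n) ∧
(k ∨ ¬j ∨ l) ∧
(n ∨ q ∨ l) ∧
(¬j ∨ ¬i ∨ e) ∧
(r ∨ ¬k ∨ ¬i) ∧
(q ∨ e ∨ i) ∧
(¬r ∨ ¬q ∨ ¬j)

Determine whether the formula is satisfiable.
Yes

Yes, the formula is satisfiable.

One satisfying assignment is: q=False, r=True, j=False, i=True, n=True, e=False, l=False, k=True

Verification: With this assignment, all 28 clauses evaluate to true.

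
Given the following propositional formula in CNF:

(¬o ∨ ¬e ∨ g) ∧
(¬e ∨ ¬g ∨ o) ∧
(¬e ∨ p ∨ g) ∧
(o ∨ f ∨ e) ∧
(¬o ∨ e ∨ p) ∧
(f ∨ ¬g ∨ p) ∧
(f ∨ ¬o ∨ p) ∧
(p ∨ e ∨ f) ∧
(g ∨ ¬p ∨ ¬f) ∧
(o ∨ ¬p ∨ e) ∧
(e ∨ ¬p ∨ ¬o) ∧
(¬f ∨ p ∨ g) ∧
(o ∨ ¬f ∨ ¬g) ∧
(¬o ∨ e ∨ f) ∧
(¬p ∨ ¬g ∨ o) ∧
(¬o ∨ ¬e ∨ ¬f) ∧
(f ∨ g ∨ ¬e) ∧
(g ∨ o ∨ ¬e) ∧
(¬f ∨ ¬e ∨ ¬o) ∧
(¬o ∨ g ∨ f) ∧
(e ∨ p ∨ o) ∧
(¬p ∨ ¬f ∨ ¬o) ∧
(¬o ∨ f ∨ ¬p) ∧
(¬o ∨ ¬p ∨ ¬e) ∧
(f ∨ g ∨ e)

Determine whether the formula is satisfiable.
No

No, the formula is not satisfiable.

No assignment of truth values to the variables can make all 25 clauses true simultaneously.

The formula is UNSAT (unsatisfiable).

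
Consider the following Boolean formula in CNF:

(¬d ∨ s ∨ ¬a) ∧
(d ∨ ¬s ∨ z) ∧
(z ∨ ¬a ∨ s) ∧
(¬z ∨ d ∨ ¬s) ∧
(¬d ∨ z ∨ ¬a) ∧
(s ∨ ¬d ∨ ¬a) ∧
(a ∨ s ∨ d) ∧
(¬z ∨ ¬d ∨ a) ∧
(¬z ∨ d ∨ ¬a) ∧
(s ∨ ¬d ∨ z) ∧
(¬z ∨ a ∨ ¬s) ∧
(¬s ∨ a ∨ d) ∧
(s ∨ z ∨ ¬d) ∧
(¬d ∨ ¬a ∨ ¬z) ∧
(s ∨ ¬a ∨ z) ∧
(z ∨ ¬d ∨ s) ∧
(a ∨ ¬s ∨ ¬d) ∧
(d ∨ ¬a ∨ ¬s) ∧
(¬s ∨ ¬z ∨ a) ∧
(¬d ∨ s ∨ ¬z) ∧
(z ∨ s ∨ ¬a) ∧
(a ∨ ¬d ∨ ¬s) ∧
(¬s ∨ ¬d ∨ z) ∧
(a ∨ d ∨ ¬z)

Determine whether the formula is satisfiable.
No

No, the formula is not satisfiable.

No assignment of truth values to the variables can make all 24 clauses true simultaneously.

The formula is UNSAT (unsatisfiable).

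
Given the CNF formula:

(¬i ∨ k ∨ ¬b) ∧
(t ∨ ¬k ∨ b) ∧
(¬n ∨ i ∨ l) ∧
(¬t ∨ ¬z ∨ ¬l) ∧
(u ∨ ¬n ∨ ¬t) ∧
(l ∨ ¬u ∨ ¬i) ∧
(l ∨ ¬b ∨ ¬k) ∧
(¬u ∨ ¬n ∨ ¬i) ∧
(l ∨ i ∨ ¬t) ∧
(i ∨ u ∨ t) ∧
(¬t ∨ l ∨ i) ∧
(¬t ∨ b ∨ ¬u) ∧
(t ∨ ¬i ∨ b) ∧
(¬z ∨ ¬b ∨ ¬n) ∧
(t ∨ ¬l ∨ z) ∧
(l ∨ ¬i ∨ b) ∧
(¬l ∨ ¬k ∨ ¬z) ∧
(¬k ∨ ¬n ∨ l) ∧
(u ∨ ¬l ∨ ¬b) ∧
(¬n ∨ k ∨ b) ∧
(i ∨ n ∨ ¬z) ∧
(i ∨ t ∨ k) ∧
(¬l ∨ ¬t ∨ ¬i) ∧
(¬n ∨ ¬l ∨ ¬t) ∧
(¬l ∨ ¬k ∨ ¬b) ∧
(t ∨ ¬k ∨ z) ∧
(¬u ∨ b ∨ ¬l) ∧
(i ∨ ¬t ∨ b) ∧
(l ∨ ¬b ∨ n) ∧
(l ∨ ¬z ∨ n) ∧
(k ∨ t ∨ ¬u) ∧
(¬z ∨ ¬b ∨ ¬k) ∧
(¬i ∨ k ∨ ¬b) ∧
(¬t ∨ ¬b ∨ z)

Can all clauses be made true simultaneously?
No

No, the formula is not satisfiable.

No assignment of truth values to the variables can make all 34 clauses true simultaneously.

The formula is UNSAT (unsatisfiable).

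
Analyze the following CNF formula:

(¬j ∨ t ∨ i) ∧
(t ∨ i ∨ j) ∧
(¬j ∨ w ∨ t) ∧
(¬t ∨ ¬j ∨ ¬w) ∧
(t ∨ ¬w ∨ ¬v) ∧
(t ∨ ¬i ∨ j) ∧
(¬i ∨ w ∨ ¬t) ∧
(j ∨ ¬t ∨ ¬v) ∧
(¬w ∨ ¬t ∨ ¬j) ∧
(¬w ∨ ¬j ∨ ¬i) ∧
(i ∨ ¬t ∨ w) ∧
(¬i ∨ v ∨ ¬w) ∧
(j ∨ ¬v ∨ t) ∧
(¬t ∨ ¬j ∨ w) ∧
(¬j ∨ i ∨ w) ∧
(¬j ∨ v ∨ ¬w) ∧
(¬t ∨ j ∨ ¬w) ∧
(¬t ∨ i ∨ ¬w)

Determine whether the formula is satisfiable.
No

No, the formula is not satisfiable.

No assignment of truth values to the variables can make all 18 clauses true simultaneously.

The formula is UNSAT (unsatisfiable).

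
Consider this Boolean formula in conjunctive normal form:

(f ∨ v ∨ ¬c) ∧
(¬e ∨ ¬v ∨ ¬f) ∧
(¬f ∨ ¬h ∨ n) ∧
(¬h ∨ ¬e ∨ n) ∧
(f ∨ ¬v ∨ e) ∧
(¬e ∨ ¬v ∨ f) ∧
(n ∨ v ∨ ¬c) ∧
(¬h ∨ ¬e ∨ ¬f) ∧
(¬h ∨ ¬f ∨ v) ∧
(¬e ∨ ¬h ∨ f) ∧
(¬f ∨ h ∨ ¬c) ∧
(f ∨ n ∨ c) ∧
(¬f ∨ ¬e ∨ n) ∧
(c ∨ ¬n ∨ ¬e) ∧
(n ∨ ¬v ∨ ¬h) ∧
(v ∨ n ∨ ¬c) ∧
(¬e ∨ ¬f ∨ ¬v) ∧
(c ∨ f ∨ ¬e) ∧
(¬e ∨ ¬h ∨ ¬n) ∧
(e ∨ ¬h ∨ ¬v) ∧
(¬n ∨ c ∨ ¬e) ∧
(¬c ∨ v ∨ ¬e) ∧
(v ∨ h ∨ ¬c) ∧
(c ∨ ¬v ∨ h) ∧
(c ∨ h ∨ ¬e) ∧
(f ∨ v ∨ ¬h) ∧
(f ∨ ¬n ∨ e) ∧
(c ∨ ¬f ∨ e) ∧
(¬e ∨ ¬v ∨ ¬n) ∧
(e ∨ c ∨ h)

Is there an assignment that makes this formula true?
No

No, the formula is not satisfiable.

No assignment of truth values to the variables can make all 30 clauses true simultaneously.

The formula is UNSAT (unsatisfiable).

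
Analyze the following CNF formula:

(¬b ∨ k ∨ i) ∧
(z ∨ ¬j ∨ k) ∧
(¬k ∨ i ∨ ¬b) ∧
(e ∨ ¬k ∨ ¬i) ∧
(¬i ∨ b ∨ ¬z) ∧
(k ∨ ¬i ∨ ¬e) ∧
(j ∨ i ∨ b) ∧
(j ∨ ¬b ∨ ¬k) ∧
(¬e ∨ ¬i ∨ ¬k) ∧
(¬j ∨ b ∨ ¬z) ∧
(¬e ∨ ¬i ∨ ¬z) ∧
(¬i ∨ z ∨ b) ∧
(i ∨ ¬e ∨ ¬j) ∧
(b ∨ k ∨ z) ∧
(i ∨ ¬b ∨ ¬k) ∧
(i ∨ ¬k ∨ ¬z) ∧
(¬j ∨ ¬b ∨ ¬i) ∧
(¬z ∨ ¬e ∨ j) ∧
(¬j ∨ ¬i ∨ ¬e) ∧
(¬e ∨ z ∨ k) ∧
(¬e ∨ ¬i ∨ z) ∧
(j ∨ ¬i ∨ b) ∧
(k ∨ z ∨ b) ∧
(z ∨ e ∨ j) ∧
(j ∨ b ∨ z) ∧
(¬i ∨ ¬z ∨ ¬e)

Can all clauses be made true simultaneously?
Yes

Yes, the formula is satisfiable.

One satisfying assignment is: e=False, k=True, b=False, z=False, j=True, i=False

Verification: With this assignment, all 26 clauses evaluate to true.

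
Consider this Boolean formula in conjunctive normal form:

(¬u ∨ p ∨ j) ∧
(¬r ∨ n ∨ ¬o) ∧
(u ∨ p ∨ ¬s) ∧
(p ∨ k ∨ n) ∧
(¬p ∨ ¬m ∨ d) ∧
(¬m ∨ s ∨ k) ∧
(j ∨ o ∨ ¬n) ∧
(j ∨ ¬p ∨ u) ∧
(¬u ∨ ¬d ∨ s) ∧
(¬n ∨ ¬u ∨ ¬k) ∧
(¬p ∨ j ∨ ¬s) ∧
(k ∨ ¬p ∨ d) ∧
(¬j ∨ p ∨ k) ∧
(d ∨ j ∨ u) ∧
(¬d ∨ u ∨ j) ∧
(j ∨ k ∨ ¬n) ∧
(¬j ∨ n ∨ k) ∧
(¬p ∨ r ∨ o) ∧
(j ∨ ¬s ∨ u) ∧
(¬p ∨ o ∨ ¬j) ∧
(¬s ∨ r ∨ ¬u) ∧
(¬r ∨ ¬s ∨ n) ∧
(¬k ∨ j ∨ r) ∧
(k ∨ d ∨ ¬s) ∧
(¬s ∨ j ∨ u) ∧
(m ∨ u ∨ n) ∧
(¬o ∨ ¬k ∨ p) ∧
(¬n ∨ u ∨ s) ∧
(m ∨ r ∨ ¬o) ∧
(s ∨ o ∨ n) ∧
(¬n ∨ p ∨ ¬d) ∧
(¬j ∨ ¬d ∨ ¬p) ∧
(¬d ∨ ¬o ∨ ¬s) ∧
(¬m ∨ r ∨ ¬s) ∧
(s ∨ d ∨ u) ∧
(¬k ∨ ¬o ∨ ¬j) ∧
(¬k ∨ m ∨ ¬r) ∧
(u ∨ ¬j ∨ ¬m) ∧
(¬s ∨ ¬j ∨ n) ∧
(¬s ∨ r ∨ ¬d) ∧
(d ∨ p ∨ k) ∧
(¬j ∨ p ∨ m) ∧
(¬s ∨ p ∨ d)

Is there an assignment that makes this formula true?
No

No, the formula is not satisfiable.

No assignment of truth values to the variables can make all 43 clauses true simultaneously.

The formula is UNSAT (unsatisfiable).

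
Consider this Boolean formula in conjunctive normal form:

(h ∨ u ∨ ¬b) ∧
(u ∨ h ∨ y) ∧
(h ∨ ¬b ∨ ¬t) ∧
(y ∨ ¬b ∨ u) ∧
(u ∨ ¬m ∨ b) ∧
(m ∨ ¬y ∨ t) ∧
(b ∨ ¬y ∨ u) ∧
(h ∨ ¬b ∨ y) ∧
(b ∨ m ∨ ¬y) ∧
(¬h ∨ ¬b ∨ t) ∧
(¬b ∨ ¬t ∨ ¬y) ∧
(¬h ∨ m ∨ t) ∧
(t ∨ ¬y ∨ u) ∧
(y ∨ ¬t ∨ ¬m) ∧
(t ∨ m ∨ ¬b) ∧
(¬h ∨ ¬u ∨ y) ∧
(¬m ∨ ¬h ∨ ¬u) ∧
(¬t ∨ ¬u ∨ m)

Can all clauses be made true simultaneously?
Yes

Yes, the formula is satisfiable.

One satisfying assignment is: u=True, m=False, y=False, t=False, b=False, h=False

Verification: With this assignment, all 18 clauses evaluate to true.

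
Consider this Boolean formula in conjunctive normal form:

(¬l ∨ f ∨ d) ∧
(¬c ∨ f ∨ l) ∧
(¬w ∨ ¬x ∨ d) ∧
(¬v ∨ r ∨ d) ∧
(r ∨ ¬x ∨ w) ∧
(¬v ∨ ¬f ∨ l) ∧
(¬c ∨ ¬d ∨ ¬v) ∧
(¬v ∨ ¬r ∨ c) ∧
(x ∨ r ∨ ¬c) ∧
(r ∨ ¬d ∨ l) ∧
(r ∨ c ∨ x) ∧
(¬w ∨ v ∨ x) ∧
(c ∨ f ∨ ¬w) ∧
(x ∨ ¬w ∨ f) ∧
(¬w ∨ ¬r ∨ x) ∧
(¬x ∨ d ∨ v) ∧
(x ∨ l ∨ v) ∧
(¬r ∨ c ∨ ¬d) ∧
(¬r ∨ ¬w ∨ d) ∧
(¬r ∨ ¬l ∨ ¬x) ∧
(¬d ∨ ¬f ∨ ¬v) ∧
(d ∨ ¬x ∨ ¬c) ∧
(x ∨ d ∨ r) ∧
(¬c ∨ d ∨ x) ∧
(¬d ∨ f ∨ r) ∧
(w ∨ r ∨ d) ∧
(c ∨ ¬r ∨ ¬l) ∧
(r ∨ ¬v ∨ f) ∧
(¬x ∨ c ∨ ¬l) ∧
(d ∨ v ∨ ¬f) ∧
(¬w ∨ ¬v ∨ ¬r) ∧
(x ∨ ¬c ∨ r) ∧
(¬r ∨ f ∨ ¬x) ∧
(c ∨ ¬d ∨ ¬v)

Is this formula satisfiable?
Yes

Yes, the formula is satisfiable.

One satisfying assignment is: x=False, r=True, l=True, f=False, v=False, w=False, c=True, d=True

Verification: With this assignment, all 34 clauses evaluate to true.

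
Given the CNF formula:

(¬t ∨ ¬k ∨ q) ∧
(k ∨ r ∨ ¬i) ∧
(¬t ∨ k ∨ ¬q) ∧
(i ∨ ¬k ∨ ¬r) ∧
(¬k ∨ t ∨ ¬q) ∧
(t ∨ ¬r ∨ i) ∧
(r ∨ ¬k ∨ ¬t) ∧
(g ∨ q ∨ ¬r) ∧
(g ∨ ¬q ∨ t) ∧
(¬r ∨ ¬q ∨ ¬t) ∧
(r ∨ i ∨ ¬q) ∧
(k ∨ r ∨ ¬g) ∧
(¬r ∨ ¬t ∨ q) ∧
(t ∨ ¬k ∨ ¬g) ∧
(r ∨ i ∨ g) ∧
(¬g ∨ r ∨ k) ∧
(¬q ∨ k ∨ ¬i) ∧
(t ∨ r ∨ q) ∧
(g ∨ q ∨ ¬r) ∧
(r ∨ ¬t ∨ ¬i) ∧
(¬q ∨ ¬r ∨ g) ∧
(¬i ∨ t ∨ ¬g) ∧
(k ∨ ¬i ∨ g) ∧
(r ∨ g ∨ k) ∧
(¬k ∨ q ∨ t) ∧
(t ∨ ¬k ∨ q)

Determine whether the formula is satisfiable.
No

No, the formula is not satisfiable.

No assignment of truth values to the variables can make all 26 clauses true simultaneously.

The formula is UNSAT (unsatisfiable).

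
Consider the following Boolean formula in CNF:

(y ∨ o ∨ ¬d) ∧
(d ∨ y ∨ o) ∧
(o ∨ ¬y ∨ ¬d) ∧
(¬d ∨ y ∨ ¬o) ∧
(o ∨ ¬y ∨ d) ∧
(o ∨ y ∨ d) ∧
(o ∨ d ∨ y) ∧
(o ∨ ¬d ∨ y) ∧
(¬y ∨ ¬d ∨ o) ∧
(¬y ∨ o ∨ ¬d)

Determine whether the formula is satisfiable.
Yes

Yes, the formula is satisfiable.

One satisfying assignment is: o=True, d=False, y=False

Verification: With this assignment, all 10 clauses evaluate to true.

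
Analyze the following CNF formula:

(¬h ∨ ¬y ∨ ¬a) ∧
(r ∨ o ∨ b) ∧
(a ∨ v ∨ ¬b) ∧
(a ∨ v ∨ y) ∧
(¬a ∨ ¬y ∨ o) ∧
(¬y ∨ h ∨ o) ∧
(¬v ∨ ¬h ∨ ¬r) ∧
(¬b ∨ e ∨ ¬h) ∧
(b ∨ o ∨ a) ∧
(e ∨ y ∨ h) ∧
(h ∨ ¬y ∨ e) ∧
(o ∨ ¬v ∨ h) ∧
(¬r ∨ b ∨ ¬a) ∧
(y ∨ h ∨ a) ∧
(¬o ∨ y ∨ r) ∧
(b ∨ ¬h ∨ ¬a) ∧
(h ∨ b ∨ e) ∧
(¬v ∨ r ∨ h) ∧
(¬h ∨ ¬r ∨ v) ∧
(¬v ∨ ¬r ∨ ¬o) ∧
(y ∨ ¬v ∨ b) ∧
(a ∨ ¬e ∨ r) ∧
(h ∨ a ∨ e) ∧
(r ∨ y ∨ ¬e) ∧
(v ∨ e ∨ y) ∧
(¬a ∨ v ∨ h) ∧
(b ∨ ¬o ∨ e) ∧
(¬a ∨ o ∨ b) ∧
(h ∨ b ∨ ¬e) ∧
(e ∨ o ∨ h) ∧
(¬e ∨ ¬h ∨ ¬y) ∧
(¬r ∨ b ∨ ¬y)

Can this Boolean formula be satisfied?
No

No, the formula is not satisfiable.

No assignment of truth values to the variables can make all 32 clauses true simultaneously.

The formula is UNSAT (unsatisfiable).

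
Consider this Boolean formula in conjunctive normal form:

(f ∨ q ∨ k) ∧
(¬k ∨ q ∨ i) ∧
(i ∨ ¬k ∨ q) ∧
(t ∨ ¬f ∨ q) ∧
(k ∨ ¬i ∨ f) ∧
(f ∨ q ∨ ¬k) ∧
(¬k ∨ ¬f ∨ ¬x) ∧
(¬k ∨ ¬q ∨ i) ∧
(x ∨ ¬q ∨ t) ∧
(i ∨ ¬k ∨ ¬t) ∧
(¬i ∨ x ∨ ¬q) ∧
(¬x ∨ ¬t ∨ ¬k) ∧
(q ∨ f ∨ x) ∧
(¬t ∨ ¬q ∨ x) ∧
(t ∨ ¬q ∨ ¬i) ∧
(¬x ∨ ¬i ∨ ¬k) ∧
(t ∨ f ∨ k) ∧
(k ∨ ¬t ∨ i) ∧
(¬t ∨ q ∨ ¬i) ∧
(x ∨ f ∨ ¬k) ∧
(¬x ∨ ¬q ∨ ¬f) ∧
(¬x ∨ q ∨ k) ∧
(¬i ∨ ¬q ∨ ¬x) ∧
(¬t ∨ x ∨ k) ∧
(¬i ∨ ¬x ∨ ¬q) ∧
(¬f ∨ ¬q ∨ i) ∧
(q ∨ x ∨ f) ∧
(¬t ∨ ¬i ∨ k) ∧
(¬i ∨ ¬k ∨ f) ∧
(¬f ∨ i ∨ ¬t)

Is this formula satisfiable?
No

No, the formula is not satisfiable.

No assignment of truth values to the variables can make all 30 clauses true simultaneously.

The formula is UNSAT (unsatisfiable).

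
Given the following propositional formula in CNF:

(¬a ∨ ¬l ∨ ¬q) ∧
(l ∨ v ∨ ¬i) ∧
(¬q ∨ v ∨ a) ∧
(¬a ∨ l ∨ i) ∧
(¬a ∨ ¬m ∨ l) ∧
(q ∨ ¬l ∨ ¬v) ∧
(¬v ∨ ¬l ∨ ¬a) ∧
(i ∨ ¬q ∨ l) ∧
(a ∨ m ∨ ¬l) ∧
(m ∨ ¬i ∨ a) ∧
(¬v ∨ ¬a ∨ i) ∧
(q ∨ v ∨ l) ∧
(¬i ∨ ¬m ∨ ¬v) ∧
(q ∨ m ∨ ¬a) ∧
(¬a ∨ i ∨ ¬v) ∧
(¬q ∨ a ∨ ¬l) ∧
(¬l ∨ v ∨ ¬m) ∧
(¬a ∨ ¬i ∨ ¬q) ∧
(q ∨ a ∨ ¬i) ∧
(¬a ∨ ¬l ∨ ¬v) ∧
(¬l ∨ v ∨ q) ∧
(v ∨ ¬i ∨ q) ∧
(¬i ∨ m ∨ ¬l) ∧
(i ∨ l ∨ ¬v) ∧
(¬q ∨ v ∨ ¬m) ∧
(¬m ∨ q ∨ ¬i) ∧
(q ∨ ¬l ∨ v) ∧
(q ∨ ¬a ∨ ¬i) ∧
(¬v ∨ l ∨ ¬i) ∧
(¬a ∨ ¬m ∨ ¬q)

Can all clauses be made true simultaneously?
No

No, the formula is not satisfiable.

No assignment of truth values to the variables can make all 30 clauses true simultaneously.

The formula is UNSAT (unsatisfiable).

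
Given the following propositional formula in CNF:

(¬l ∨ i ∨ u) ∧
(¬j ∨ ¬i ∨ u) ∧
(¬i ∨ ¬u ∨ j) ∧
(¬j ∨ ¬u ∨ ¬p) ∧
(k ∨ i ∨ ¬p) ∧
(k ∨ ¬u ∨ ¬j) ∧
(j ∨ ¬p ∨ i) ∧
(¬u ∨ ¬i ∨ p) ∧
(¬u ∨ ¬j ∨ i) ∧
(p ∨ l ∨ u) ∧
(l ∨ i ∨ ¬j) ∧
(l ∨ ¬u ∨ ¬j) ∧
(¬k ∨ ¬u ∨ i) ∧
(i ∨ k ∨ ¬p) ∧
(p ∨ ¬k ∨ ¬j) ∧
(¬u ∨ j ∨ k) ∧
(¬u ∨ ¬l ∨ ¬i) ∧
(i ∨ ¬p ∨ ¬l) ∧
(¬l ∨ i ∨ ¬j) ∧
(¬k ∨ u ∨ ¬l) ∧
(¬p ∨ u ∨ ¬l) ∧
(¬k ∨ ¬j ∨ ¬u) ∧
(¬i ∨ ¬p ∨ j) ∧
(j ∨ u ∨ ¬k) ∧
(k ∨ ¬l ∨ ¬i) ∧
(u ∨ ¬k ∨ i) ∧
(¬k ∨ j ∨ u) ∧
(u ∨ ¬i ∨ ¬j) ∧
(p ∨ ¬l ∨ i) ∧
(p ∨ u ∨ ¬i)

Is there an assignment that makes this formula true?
No

No, the formula is not satisfiable.

No assignment of truth values to the variables can make all 30 clauses true simultaneously.

The formula is UNSAT (unsatisfiable).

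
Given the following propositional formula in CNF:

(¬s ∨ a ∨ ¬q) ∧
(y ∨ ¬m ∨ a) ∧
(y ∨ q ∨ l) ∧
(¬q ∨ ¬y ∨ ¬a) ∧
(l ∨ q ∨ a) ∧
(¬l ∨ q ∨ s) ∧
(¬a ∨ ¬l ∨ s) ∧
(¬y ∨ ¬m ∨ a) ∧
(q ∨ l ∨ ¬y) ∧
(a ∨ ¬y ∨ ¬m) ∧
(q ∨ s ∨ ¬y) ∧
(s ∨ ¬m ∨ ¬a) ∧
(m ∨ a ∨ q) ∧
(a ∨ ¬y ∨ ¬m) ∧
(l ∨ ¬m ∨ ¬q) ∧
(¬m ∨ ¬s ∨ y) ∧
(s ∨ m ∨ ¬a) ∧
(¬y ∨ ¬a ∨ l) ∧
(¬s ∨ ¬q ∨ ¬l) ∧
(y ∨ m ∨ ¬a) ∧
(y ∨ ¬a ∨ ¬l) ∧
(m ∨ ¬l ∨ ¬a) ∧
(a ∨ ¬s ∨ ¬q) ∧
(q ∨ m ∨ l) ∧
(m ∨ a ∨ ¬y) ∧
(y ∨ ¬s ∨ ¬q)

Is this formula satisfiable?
Yes

Yes, the formula is satisfiable.

One satisfying assignment is: s=False, y=False, q=True, l=False, a=False, m=False

Verification: With this assignment, all 26 clauses evaluate to true.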